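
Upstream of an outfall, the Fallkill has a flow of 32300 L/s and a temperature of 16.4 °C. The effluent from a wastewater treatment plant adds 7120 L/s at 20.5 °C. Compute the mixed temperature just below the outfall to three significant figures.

17.1 °C

Flow-weighted mixing: C = (Q_r C_r + Q_w C_w)/(Q_r + Q_w)
= (32300×16.4 + 7120×20.5)/(32300 + 7120) = 675700/39420 = 17.14 °C.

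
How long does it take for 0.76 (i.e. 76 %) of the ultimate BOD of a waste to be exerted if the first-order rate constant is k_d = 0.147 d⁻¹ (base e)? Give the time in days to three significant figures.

t ≈ 9.71 d

y/L₀ = 1 − e^(−k_d t) = 0.76 ⇒ e^(−k_d t) = 0.240
t = −ln(0.240) / 0.147 = 1.427 / 0.147 = 9.708 d.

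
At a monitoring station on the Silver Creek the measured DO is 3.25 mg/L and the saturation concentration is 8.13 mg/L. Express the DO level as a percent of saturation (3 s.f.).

% saturation = C/C_s × 100 = 3.25/8.13 × 100 = 40.0 %.

40.0 % saturation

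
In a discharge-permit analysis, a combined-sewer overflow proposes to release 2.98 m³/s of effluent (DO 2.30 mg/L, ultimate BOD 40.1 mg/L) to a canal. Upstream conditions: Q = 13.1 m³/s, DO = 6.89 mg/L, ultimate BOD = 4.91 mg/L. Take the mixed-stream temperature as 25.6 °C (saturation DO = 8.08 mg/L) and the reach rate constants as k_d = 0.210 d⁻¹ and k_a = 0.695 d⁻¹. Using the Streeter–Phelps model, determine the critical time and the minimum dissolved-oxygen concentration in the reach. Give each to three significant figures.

Mixed DO = (13.1×6.89 + 2.98×2.30)/(13.1+2.98) = 97.11/16.08 = 6.039 mg/L.
Mixed L₀ = (13.1×4.91 + 2.98×40.1)/(16.08) = 183.8/16.08 = 11.43 mg/L.
Initial deficit D₀ = C_s − DO₀ = 8.08 − 6.039 = 2.041 mg/L.
t_c = (1/0.4850) ln[(0.695/0.210)(1 − 2.041×0.4850/(0.210×11.43))] = 2.062 × ln(1.945) = 1.372 d.
D_c = (0.210/0.695) × 11.43 × e^(−0.210×1.372) = 0.3022 × 11.43 × 0.7497 = 2.590 mg/L.
Minimum DO = 8.08 − 2.590 = 5.490 mg/L.

t_c ≈ 1.37 d; minimum DO ≈ 5.49 mg/L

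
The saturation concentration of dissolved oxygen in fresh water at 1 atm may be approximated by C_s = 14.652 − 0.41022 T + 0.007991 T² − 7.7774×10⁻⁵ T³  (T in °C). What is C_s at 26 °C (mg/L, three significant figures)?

C_s = 14.652 − 0.41022×26 + 0.007991×26² − 7.7774×10⁻⁵×26³ = 8.021 mg/L.

C_s ≈ 8.02 mg/L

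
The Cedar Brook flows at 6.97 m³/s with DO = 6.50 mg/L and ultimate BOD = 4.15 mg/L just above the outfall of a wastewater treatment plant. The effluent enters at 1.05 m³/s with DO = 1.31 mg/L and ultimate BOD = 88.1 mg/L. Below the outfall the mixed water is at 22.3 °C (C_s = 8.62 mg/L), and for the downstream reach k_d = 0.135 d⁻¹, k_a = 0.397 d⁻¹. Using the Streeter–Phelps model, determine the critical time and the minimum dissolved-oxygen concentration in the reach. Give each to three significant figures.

Mixed DO = (6.97×6.50 + 1.05×1.31)/(6.97+1.05) = 46.68/8.020 = 5.821 mg/L.
Mixed L₀ = (6.97×4.15 + 1.05×88.1)/(8.020) = 121.4/8.020 = 15.14 mg/L.
Initial deficit D₀ = C_s − DO₀ = 8.62 − 5.821 = 2.799 mg/L.
t_c = (1/0.2620) ln[(0.397/0.135)(1 − 2.799×0.2620/(0.135×15.14))] = 3.817 × ln(1.886) = 2.421 d.
D_c = (0.135/0.397) × 15.14 × e^(−0.135×2.421) = 0.3401 × 15.14 × 0.7212 = 3.713 mg/L.
Minimum DO = 8.62 − 3.713 = 4.907 mg/L.

t_c ≈ 2.42 d; minimum DO ≈ 4.91 mg/L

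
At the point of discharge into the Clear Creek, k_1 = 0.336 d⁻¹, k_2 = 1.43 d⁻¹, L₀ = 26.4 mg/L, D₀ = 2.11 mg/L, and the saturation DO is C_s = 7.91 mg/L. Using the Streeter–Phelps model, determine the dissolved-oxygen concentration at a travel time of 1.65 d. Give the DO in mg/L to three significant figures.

k_1 L₀/(k_2−k_1) = 0.336×26.4/(1.43−0.336) = 8.870/1.094 = 8.108 mg/L.
e^(−k_1 t) = e^(−0.336×1.650) = 0.5744; e^(−k_2 t) = e^(−1.43×1.650) = 0.09447.
D = 8.108 × (0.5744 − 0.09447) + 2.11 × 0.09447 = 3.892 + 0.1993 = 4.091 mg/L.
DO = C_s − D = 7.91 − 4.091 = 3.819 mg/L.

DO ≈ 3.82 mg/L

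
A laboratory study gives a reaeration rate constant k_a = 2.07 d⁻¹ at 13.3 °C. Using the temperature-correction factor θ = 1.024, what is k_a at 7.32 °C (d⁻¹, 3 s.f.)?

k_a ≈ 1.80 d⁻¹

k_a(T₂) = k_a(T₁) · θ^(T₂−T₁) = 2.07 × 1.024^(7.32−13.3)
= 2.07 × 1.024^-5.98 = 2.07 × 0.8678 = 1.796 d⁻¹.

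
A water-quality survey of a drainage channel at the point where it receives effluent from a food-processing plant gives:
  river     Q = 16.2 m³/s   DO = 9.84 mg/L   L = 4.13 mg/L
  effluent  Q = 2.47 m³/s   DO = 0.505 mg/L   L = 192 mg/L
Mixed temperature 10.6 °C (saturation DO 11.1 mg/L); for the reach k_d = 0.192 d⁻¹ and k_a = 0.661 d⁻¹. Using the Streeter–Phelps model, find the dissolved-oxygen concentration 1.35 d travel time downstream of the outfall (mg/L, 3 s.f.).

Mixed DO = (16.2×9.84 + 2.47×0.505)/(16.2+2.47) = 160.7/18.67 = 8.605 mg/L.
Mixed L₀ = (16.2×4.13 + 2.47×192)/(18.67) = 541.1/18.67 = 28.98 mg/L.
Initial deficit D₀ = C_s − DO₀ = 11.1 − 8.605 = 2.495 mg/L.
D(1.35) = [0.192×28.98/(0.661−0.192)](e^(−0.192×1.35) − e^(−0.661×1.35)) + 2.495 e^(−0.661×1.35)
= 11.87 × (0.7717 − 0.4097) + 2.495 × 0.4097 = 5.317 mg/L.
DO = 11.1 − 5.317 = 5.783 mg/L.

DO ≈ 5.78 mg/L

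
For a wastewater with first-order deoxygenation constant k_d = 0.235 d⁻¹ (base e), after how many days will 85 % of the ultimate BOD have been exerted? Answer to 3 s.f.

t ≈ 8.07 d

y/L₀ = 1 − e^(−k_d t) = 0.85 ⇒ e^(−k_d t) = 0.150
t = −ln(0.150) / 0.235 = 1.897 / 0.235 = 8.073 d.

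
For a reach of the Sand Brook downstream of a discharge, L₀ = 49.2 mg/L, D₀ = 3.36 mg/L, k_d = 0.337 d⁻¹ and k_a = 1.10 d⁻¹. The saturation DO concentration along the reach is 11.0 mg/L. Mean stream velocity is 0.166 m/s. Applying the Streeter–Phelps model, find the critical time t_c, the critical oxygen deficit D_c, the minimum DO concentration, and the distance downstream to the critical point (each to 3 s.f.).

t_c = [1/(k_a−k_d)] ln[(k_a/k_d)(1 − D₀(k_a−k_d)/(k_d L₀))]
= [1/(1.10−0.337)] ln[(1.10/0.337)(1 − 3.36×0.7630/(0.337×49.2))]
= (1/0.7630) ln[3.264 × 0.8454] = 1.311 × ln(2.759) = 1.311 × 1.015 = 1.330 d.
L(t_c) = L₀ e^(−k_d t_c) = 49.2 × 0.6387 = 31.42 mg/L, and at the critical point k_a D_c = k_d L, so D_c = (0.337/1.10) × 31.42 = 9.627 mg/L.
Minimum DO = C_s − D_c = 11.0 − 9.627 = 1.373 mg/L.
x_c = v t_c = 0.166 m/s × 1.330 d × 86400 s/d = 19080 m ≈ 19.1 km.

t_c ≈ 1.33 d; D_c ≈ 9.63 mg/L; min DO ≈ 1.37 mg/L; x_c ≈ 19.1 km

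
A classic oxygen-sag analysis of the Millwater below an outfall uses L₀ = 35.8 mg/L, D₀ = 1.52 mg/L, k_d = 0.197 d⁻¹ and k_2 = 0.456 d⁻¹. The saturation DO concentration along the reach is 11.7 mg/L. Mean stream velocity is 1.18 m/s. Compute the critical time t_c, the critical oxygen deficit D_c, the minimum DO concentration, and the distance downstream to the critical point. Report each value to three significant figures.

At the critical point dD/dt = 0, so k_d L₀ e^(−k_d t) = k_2 D. Substituting D(t) from the Streeter–Phelps equation and solving for t gives
t_c = ln[(k_2/k_d)(1 − D₀(k_2−k_d)/(k_d L₀))] / (k_2−k_d).
Here k_2−k_d = 0.2590 d⁻¹ and 1 − D₀(k_2−k_d)/(k_d L₀) = 1 − 1.52×0.2590/(0.197×35.8) = 0.9442, so
t_c = ln(2.315 × 0.9442) / 0.2590 = 0.7819 / 0.2590 = 3.019 d.
L(t_c) = L₀ e^(−k_d t_c) = 35.8 × 0.5517 = 19.75 mg/L, and at the critical point k_2 D_c = k_d L, so D_c = (0.197/0.456) × 19.75 = 8.533 mg/L.
Minimum DO = C_s − D_c = 11.7 − 8.533 = 3.167 mg/L.
x_c = v t_c = 1.18 m/s × 3.019 d × 86400 s/d = 307800 m ≈ 308 km.

t_c ≈ 3.02 d; D_c ≈ 8.53 mg/L; min DO ≈ 3.17 mg/L; x_c ≈ 308 km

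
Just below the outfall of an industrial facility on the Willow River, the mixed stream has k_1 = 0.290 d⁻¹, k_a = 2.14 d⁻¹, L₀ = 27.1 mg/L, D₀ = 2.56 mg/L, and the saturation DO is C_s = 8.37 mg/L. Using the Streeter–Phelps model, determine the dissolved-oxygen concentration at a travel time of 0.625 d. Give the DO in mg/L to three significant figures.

DO ≈ 5.27 mg/L

k_1 L₀/(k_a−k_1) = 0.290×27.1/(2.14−0.290) = 7.859/1.850 = 4.248 mg/L.
e^(−k_1 t) = e^(−0.290×0.6250) = 0.8342; e^(−k_a t) = e^(−2.14×0.6250) = 0.2625.
D = 4.248 × (0.8342 − 0.2625) + 2.56 × 0.2625 = 2.429 + 0.6720 = 3.101 mg/L.
DO = C_s − D = 8.37 − 3.101 = 5.269 mg/L.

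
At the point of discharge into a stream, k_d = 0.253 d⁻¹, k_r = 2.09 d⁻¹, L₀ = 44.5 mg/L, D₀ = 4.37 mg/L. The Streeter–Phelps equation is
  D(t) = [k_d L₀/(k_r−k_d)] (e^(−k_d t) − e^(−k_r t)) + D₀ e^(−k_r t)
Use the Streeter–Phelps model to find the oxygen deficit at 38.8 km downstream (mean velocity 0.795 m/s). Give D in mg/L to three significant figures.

D ≈ 4.77 mg/L

Travel time t = x/v = 38.8 km / (0.795 m/s) = 38800 m / 0.795 m/s = 48810 s = 0.5649 d.
k_d L₀/(k_r−k_d) = 0.253×44.5/(2.09−0.253) = 11.26/1.837 = 6.129 mg/L.
e^(−k_d t) = e^(−0.253×0.5649) = 0.8668; e^(−k_r t) = e^(−2.09×0.5649) = 0.3071.
D = 6.129 × (0.8668 − 0.3071) + 4.37 × 0.3071 = 3.430 + 1.342 = 4.772 mg/L.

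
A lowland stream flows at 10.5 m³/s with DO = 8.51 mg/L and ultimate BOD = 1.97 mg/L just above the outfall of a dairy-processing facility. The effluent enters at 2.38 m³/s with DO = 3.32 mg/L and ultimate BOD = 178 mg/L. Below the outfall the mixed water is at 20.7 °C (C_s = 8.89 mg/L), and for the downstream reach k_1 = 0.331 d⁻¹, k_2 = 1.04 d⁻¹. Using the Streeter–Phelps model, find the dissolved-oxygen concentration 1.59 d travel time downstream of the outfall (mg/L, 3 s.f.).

Mixed DO = (10.5×8.51 + 2.38×3.32)/(10.5+2.38) = 97.26/12.88 = 7.551 mg/L.
Mixed L₀ = (10.5×1.97 + 2.38×178)/(12.88) = 444.3/12.88 = 34.50 mg/L.
Initial deficit D₀ = C_s − DO₀ = 8.89 − 7.551 = 1.339 mg/L.
D(1.59) = [0.331×34.50/(1.04−0.331)](e^(−0.331×1.59) − e^(−1.04×1.59)) + 1.339 e^(−1.04×1.59)
= 16.11 × (0.5908 − 0.1914) + 1.339 × 0.1914 = 6.689 mg/L.
DO = 8.89 − 6.689 = 2.201 mg/L.

DO ≈ 2.20 mg/L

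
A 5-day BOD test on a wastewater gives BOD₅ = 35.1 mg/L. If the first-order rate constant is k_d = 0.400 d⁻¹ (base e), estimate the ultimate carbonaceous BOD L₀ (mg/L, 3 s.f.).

BOD₅ = L₀(1 − e^(−5k_d)) ⇒ L₀ = BOD₅ / (1 − e^(−5×0.400))
= 35.1 / (1 − 0.1353) = 35.1 / 0.8647 = 40.59 mg/L.

L₀ ≈ 40.6 mg/L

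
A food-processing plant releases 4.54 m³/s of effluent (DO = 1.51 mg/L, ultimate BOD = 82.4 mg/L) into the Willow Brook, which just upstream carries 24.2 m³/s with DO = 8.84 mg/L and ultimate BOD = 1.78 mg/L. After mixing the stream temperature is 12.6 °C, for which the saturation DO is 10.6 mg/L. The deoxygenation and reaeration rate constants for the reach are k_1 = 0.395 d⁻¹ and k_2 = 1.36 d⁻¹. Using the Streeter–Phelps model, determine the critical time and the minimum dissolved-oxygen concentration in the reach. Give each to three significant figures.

Mixed DO = (24.2×8.84 + 4.54×1.51)/(24.2+4.54) = 220.8/28.74 = 7.682 mg/L.
Mixed L₀ = (24.2×1.78 + 4.54×82.4)/(28.74) = 417.2/28.74 = 14.52 mg/L.
Initial deficit D₀ = C_s − DO₀ = 10.6 − 7.682 = 2.918 mg/L.
t_c = (1/0.9650) ln[(1.36/0.395)(1 − 2.918×0.9650/(0.395×14.52))] = 1.036 × ln(1.752) = 0.5812 d.
D_c = (0.395/1.36) × 14.52 × e^(−0.395×0.5812) = 0.2904 × 14.52 × 0.7949 = 3.351 mg/L.
Minimum DO = 10.6 − 3.351 = 7.249 mg/L.

t_c ≈ 0.581 d; minimum DO ≈ 7.25 mg/L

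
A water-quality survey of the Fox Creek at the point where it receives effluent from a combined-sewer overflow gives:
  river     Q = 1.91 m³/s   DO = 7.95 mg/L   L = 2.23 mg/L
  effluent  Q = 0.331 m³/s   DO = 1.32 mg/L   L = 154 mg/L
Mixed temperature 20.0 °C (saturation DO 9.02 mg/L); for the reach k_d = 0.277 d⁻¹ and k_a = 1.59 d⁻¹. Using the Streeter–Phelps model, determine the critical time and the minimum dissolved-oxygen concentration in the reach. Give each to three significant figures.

t_c ≈ 0.949 d; minimum DO ≈ 5.72 mg/L

Mixed DO = (1.91×7.95 + 0.331×1.32)/(1.91+0.331) = 15.62/2.241 = 6.971 mg/L.
Mixed L₀ = (1.91×2.23 + 0.331×154)/(2.241) = 55.23/2.241 = 24.65 mg/L.
Initial deficit D₀ = C_s − DO₀ = 9.02 − 6.971 = 2.049 mg/L.
t_c = (1/1.313) ln[(1.59/0.277)(1 − 2.049×1.313/(0.277×24.65))] = 0.7616 × ln(3.478) = 0.9493 d.
D_c = (0.277/1.59) × 24.65 × e^(−0.277×0.9493) = 0.1742 × 24.65 × 0.7688 = 3.301 mg/L.
Minimum DO = 9.02 − 3.301 = 5.719 mg/L.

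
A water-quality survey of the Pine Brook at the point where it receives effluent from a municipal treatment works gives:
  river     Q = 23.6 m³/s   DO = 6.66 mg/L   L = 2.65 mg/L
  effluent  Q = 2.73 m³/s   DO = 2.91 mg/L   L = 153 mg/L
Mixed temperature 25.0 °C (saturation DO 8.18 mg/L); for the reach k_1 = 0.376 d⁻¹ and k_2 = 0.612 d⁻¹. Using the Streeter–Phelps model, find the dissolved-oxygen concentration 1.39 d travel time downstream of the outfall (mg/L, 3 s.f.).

Mixed DO = (23.6×6.66 + 2.73×2.91)/(23.6+2.73) = 165.1/26.33 = 6.271 mg/L.
Mixed L₀ = (23.6×2.65 + 2.73×153)/(26.33) = 480.2/26.33 = 18.24 mg/L.
Initial deficit D₀ = C_s − DO₀ = 8.18 − 6.271 = 1.909 mg/L.
D(1.39) = [0.376×18.24/(0.612−0.376)](e^(−0.376×1.39) − e^(−0.612×1.39)) + 1.909 e^(−0.612×1.39)
= 29.06 × (0.5930 − 0.4271) + 1.909 × 0.4271 = 5.634 mg/L.
DO = 8.18 − 5.634 = 2.546 mg/L.

DO ≈ 2.55 mg/L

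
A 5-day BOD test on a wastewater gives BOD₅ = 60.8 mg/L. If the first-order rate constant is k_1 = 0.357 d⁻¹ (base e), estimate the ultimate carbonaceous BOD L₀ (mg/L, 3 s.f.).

L₀ ≈ 73.1 mg/L

BOD₅ = L₀(1 − e^(−5k_1)) ⇒ L₀ = BOD₅ / (1 − e^(−5×0.357))
= 60.8 / (1 − 0.1678) = 60.8 / 0.8322 = 73.06 mg/L.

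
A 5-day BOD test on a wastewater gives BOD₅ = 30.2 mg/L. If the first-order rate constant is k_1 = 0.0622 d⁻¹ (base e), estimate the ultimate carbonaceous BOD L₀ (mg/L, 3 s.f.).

BOD₅ = L₀(1 − e^(−5k_1)) ⇒ L₀ = BOD₅ / (1 − e^(−5×0.0622))
= 30.2 / (1 − 0.7327) = 30.2 / 0.2673 = 113.0 mg/L.

L₀ ≈ 113 mg/L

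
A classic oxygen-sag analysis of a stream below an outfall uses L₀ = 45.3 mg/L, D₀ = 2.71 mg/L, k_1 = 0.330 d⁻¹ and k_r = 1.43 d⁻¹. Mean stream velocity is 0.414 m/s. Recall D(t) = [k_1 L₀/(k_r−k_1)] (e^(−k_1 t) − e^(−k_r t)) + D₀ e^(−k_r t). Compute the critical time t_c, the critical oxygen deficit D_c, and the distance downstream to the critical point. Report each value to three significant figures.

t_c ≈ 1.13 d; D_c ≈ 7.20 mg/L; x_c ≈ 40.4 km

With k_r/k_1 = 4.333 and 1 − D₀(k_r−k_1)/(k_1 L₀) = 0.8006,
t_c = ln(4.333 × 0.8006) / (1.43 − 0.330) = ln(3.469) / 1.100 = 1.244/1.100 = 1.131 d.
D_c = (k_1/k_r) L₀ e^(−k_1 t_c) = (0.330/1.43) × 45.3 × e^(−0.330×1.131) = 0.2308 × 45.3 × 0.6885 = 7.198 mg/L.
x_c = v t_c = 0.414 m/s × 1.131 d × 86400 s/d = 40450 m ≈ 40.4 km.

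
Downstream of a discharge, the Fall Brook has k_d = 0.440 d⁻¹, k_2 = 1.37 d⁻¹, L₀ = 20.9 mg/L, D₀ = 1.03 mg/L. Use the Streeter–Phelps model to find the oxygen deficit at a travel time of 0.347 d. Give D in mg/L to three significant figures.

k_d L₀/(k_2−k_d) = 0.440×20.9/(1.37−0.440) = 9.196/0.9300 = 9.888 mg/L.
e^(−k_d t) = e^(−0.440×0.3470) = 0.8584; e^(−k_2 t) = e^(−1.37×0.3470) = 0.6216.
D = 9.888 × (0.8584 − 0.6216) + 1.03 × 0.6216 = 2.341 + 0.6403 = 2.981 mg/L.

D ≈ 2.98 mg/L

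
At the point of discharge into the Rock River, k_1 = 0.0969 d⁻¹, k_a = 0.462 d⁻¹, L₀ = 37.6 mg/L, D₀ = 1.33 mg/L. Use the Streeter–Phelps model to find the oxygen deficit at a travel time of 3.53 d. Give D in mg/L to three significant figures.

D ≈ 5.40 mg/L

k_1 L₀/(k_a−k_1) = 0.0969×37.6/(0.462−0.0969) = 3.643/0.3651 = 9.979 mg/L.
e^(−k_1 t) = e^(−0.0969×3.530) = 0.7103; e^(−k_a t) = e^(−0.462×3.530) = 0.1958.
D = 9.979 × (0.7103 − 0.1958) + 1.33 × 0.1958 = 5.135 + 0.2604 = 5.395 mg/L.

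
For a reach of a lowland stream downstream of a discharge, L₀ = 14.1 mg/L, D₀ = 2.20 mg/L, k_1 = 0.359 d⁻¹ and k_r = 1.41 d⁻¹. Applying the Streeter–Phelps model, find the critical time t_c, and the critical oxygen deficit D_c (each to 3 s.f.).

t_c ≈ 0.721 d; D_c ≈ 2.77 mg/L

At the critical point dD/dt = 0, so k_1 L₀ e^(−k_1 t) = k_r D. Substituting D(t) from the Streeter–Phelps equation and solving for t gives
t_c = ln[(k_r/k_1)(1 − D₀(k_r−k_1)/(k_1 L₀))] / (k_r−k_1).
Here k_r−k_1 = 1.051 d⁻¹ and 1 − D₀(k_r−k_1)/(k_1 L₀) = 1 − 2.20×1.051/(0.359×14.1) = 0.5432, so
t_c = ln(3.928 × 0.5432) / 1.051 = 0.7578 / 1.051 = 0.7210 d.
D_c = (k_1/k_r) L₀ e^(−k_1 t_c) = (0.359/1.41) × 14.1 × e^(−0.359×0.7210) = 0.2546 × 14.1 × 0.7719 = 2.771 mg/L.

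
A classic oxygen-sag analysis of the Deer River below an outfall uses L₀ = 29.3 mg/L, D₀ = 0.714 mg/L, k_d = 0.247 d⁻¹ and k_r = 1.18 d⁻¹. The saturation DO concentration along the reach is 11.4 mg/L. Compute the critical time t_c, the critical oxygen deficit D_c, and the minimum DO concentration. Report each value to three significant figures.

t_c = [1/(k_r−k_d)] ln[(k_r/k_d)(1 − D₀(k_r−k_d)/(k_d L₀))]
= [1/(1.18−0.247)] ln[(1.18/0.247)(1 − 0.714×0.9330/(0.247×29.3))]
= (1/0.9330) ln[4.777 × 0.9080] = 1.072 × ln(4.338) = 1.072 × 1.467 = 1.573 d.
D_c = (k_d/k_r) L₀ e^(−k_d t_c) = (0.247/1.18) × 29.3 × e^(−0.247×1.573) = 0.2093 × 29.3 × 0.6781 = 4.159 mg/L.
Minimum DO = C_s − D_c = 11.4 − 4.159 = 7.241 mg/L.

t_c ≈ 1.57 d; D_c ≈ 4.16 mg/L; min DO ≈ 7.24 mg/L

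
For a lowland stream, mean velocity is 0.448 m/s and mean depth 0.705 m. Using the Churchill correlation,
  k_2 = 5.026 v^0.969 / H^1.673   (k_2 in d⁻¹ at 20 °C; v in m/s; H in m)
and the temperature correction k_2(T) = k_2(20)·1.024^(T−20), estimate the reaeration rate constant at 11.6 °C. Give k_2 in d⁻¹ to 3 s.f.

k_2 ≈ 3.39 d⁻¹

k_2(20) = 5.026 × 0.448^0.969 / 0.705^1.673 = 5.026 × 0.4593 / 0.5572 = 4.143 d⁻¹.
k_2(11.6) = 4.143 × 1.024^(11.6−20) = 4.143 × 0.8194 = 3.394 d⁻¹.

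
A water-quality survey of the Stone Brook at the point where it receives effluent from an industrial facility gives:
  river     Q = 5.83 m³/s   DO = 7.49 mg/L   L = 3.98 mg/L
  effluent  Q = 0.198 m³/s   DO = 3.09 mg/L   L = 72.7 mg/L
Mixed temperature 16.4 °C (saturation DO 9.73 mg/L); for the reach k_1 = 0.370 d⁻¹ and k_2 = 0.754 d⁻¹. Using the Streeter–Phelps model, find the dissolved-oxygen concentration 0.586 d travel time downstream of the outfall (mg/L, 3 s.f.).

DO ≈ 7.22 mg/L

Mixed DO = (5.83×7.49 + 0.198×3.09)/(5.83+0.198) = 44.28/6.028 = 7.345 mg/L.
Mixed L₀ = (5.83×3.98 + 0.198×72.7)/(6.028) = 37.60/6.028 = 6.237 mg/L.
Initial deficit D₀ = C_s − DO₀ = 9.73 − 7.345 = 2.385 mg/L.
D(0.586) = [0.370×6.237/(0.754−0.370)](e^(−0.370×0.586) − e^(−0.754×0.586)) + 2.385 e^(−0.754×0.586)
= 6.010 × (0.8051 − 0.6428) + 2.385 × 0.6428 = 2.508 mg/L.
DO = 9.73 − 2.508 = 7.222 mg/L.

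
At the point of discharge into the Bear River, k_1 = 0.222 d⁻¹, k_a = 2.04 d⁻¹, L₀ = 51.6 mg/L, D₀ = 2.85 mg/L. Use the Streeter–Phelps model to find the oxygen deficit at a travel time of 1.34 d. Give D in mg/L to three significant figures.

k_1 L₀/(k_a−k_1) = 0.222×51.6/(2.04−0.222) = 11.46/1.818 = 6.301 mg/L.
e^(−k_1 t) = e^(−0.222×1.340) = 0.7427; e^(−k_a t) = e^(−2.04×1.340) = 0.06498.
D = 6.301 × (0.7427 − 0.06498) + 2.85 × 0.06498 = 4.270 + 0.1852 = 4.455 mg/L.

D ≈ 4.46 mg/L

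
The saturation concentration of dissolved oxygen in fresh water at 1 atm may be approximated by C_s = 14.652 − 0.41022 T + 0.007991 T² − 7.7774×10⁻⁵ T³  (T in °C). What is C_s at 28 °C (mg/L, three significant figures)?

C_s = 14.652 − 0.41022×28 + 0.007991×28² − 7.7774×10⁻⁵×28³ = 7.723 mg/L.

C_s ≈ 7.72 mg/L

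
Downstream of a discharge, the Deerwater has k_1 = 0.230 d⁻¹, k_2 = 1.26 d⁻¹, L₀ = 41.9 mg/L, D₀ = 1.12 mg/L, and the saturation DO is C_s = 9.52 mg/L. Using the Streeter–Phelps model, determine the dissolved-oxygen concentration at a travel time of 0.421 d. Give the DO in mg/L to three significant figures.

k_1 L₀/(k_2−k_1) = 0.230×41.9/(1.26−0.230) = 9.637/1.030 = 9.356 mg/L.
e^(−k_1 t) = e^(−0.230×0.4210) = 0.9077; e^(−k_2 t) = e^(−1.26×0.4210) = 0.5883.
D = 9.356 × (0.9077 − 0.5883) + 1.12 × 0.5883 = 2.988 + 0.6589 = 3.647 mg/L.
DO = C_s − D = 9.52 − 3.647 = 5.873 mg/L.

DO ≈ 5.87 mg/L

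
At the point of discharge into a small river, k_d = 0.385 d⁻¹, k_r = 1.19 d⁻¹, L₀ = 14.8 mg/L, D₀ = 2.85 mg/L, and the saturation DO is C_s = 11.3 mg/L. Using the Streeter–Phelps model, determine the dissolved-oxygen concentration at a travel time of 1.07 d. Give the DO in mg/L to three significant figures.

DO ≈ 7.80 mg/L

k_d L₀/(k_r−k_d) = 0.385×14.8/(1.19−0.385) = 5.698/0.8050 = 7.078 mg/L.
e^(−k_d t) = e^(−0.385×1.070) = 0.6624; e^(−k_r t) = e^(−1.19×1.070) = 0.2799.
D = 7.078 × (0.6624 − 0.2799) + 2.85 × 0.2799 = 2.707 + 0.7977 = 3.505 mg/L.
DO = C_s − D = 11.3 − 3.505 = 7.795 mg/L.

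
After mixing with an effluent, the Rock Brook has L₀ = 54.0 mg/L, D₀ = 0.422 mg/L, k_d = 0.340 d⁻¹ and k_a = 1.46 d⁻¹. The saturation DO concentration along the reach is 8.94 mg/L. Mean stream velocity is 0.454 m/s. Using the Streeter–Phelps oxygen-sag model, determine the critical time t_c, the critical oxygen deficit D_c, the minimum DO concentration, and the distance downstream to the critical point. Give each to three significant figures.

t_c = [1/(k_a−k_d)] ln[(k_a/k_d)(1 − D₀(k_a−k_d)/(k_d L₀))]
= [1/(1.46−0.340)] ln[(1.46/0.340)(1 − 0.422×1.120/(0.340×54.0))]
= (1/1.120) ln[4.294 × 0.9743] = 0.8929 × ln(4.184) = 0.8929 × 1.431 = 1.278 d.
L(t_c) = L₀ e^(−k_d t_c) = 54.0 × 0.6476 = 34.97 mg/L, and at the critical point k_a D_c = k_d L, so D_c = (0.340/1.46) × 34.97 = 8.144 mg/L.
Minimum DO = C_s − D_c = 8.94 − 8.144 = 0.7960 mg/L.
x_c = v t_c = 0.454 m/s × 1.278 d × 86400 s/d = 50120 m ≈ 50.1 km.

t_c ≈ 1.28 d; D_c ≈ 8.14 mg/L; min DO ≈ 0.796 mg/L; x_c ≈ 50.1 km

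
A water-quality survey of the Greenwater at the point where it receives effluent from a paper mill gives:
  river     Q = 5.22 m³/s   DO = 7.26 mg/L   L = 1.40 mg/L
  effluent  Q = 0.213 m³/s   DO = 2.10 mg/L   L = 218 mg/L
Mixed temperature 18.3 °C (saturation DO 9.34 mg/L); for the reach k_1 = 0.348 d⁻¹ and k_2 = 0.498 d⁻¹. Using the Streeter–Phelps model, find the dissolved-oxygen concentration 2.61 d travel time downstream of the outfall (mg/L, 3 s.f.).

Mixed DO = (5.22×7.26 + 0.213×2.10)/(5.22+0.213) = 38.34/5.433 = 7.058 mg/L.
Mixed L₀ = (5.22×1.40 + 0.213×218)/(5.433) = 53.74/5.433 = 9.892 mg/L.
Initial deficit D₀ = C_s − DO₀ = 9.34 − 7.058 = 2.282 mg/L.
D(2.61) = [0.348×9.892/(0.498−0.348)](e^(−0.348×2.61) − e^(−0.498×2.61)) + 2.282 e^(−0.498×2.61)
= 22.95 × (0.4032 − 0.2726) + 2.282 × 0.2726 = 3.620 mg/L.
DO = 9.34 − 3.620 = 5.720 mg/L.

DO ≈ 5.72 mg/L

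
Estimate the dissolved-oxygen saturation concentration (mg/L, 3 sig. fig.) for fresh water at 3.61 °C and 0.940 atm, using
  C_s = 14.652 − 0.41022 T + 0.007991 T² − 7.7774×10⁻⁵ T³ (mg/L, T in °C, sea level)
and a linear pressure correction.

C_s ≈ 12.5 mg/L

At sea level: C_s = 14.652 − 0.41022×3.61 + 0.007991×3.61² − 7.7774×10⁻⁵×3.61³ = 13.27 mg/L.
Pressure correction: C_s' = 13.27 × 0.940 = 12.48 mg/L.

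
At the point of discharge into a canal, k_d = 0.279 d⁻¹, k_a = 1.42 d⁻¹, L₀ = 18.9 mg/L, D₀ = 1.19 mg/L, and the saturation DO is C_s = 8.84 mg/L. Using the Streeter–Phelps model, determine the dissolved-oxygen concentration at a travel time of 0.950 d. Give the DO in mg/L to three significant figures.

k_d L₀/(k_a−k_d) = 0.279×18.9/(1.42−0.279) = 5.273/1.141 = 4.621 mg/L.
e^(−k_d t) = e^(−0.279×0.9500) = 0.7672; e^(−k_a t) = e^(−1.42×0.9500) = 0.2595.
D = 4.621 × (0.7672 − 0.2595) + 1.19 × 0.2595 = 2.346 + 0.3088 = 2.655 mg/L.
DO = C_s − D = 8.84 − 2.655 = 6.185 mg/L.

DO ≈ 6.19 mg/L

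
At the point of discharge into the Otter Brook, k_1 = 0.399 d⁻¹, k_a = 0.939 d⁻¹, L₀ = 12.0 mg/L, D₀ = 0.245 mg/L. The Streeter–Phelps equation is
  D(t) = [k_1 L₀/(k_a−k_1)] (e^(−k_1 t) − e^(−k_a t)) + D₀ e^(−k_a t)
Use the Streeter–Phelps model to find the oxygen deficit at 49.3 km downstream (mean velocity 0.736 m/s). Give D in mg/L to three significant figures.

D ≈ 2.34 mg/L

Travel time t = x/v = 49.3 km / (0.736 m/s) = 49300 m / 0.736 m/s = 66980 s = 0.7753 d.
k_1 L₀/(k_a−k_1) = 0.399×12.0/(0.939−0.399) = 4.788/0.5400 = 8.867 mg/L.
e^(−k_1 t) = e^(−0.399×0.7753) = 0.7339; e^(−k_a t) = e^(−0.939×0.7753) = 0.4829.
D = 8.867 × (0.7339 − 0.4829) + 0.245 × 0.4829 = 2.226 + 0.1183 = 2.344 mg/L.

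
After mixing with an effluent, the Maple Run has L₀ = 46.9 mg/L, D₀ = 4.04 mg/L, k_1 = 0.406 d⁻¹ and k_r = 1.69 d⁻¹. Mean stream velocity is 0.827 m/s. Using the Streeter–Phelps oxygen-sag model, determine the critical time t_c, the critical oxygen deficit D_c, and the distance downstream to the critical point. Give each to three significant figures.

At the critical point dD/dt = 0, so k_1 L₀ e^(−k_1 t) = k_r D. Substituting D(t) from the Streeter–Phelps equation and solving for t gives
t_c = ln[(k_r/k_1)(1 − D₀(k_r−k_1)/(k_1 L₀))] / (k_r−k_1).
Here k_r−k_1 = 1.284 d⁻¹ and 1 − D₀(k_r−k_1)/(k_1 L₀) = 1 − 4.04×1.284/(0.406×46.9) = 0.7276, so
t_c = ln(4.163 × 0.7276) / 1.284 = 1.108 / 1.284 = 0.8630 d.
D_c = (k_1/k_r) L₀ e^(−k_1 t_c) = (0.406/1.69) × 46.9 × e^(−0.406×0.8630) = 0.2402 × 46.9 × 0.7044 = 7.937 mg/L.
x_c = v t_c = 0.827 m/s × 0.8630 d × 86400 s/d = 61660 m ≈ 61.7 km.

t_c ≈ 0.863 d; D_c ≈ 7.94 mg/L; x_c ≈ 61.7 km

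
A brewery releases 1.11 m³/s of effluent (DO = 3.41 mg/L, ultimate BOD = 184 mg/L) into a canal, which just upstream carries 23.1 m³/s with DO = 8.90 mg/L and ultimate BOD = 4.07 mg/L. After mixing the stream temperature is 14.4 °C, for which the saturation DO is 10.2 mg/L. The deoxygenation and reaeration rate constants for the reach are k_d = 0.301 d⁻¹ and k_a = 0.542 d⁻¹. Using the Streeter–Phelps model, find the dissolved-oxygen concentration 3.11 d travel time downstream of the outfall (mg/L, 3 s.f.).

Mixed DO = (23.1×8.90 + 1.11×3.41)/(23.1+1.11) = 209.4/24.21 = 8.648 mg/L.
Mixed L₀ = (23.1×4.07 + 1.11×184)/(24.21) = 298.3/24.21 = 12.32 mg/L.
Initial deficit D₀ = C_s − DO₀ = 10.2 − 8.648 = 1.552 mg/L.
D(3.11) = [0.301×12.32/(0.542−0.301)](e^(−0.301×3.11) − e^(−0.542×3.11)) + 1.552 e^(−0.542×3.11)
= 15.39 × (0.3922 − 0.1853) + 1.552 × 0.1853 = 3.470 mg/L.
DO = 10.2 − 3.470 = 6.730 mg/L.

DO ≈ 6.73 mg/L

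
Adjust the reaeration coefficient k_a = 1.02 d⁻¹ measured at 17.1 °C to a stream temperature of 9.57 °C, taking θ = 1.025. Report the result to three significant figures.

k_a(T₂) = k_a(T₁) · θ^(T₂−T₁) = 1.02 × 1.025^(9.57−17.1)
= 1.02 × 1.025^-7.53 = 1.02 × 0.8303 = 0.8469 d⁻¹.

k_a ≈ 0.847 d⁻¹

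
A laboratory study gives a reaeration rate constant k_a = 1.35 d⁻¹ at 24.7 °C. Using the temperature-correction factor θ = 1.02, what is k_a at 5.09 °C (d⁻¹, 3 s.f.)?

k_a(T₂) = k_a(T₁) · θ^(T₂−T₁) = 1.35 × 1.02^(5.09−24.7)
= 1.35 × 1.02^-19.6 = 1.35 × 0.6782 = 0.9156 d⁻¹.

k_a ≈ 0.916 d⁻¹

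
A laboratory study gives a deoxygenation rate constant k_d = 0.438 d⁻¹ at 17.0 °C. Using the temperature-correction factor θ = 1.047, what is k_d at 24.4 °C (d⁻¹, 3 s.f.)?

k_d(T₂) = k_d(T₁) · θ^(T₂−T₁) = 0.438 × 1.047^(24.4−17.0)
= 0.438 × 1.047^7.40 = 0.438 × 1.405 = 0.6153 d⁻¹.

k_d ≈ 0.615 d⁻¹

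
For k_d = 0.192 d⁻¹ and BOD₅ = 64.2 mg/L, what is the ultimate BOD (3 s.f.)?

L₀ ≈ 104 mg/L

BOD₅ = L₀(1 − e^(−5k_d)) ⇒ L₀ = BOD₅ / (1 − e^(−5×0.192))
= 64.2 / (1 − 0.3829) = 64.2 / 0.6171 = 104.0 mg/L.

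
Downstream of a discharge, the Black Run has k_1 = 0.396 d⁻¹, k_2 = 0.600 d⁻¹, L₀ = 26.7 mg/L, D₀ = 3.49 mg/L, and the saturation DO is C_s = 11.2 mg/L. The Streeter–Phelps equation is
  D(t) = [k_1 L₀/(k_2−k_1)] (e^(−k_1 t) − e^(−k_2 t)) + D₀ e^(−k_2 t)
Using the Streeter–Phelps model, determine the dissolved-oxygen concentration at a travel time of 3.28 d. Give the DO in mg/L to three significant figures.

DO ≈ 3.81 mg/L

k_1 L₀/(k_2−k_1) = 0.396×26.7/(0.600−0.396) = 10.57/0.2040 = 51.83 mg/L.
e^(−k_1 t) = e^(−0.396×3.280) = 0.2728; e^(−k_2 t) = e^(−0.600×3.280) = 0.1397.
D = 51.83 × (0.2728 − 0.1397) + 3.49 × 0.1397 = 6.899 + 0.4877 = 7.386 mg/L.
DO = C_s − D = 11.2 − 7.386 = 3.814 mg/L.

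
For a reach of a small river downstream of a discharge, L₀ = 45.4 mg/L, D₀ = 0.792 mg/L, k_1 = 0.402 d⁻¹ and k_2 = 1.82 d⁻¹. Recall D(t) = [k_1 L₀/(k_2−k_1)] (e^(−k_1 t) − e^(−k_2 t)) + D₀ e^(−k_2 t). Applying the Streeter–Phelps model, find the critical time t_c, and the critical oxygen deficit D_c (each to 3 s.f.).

t_c ≈ 1.02 d; D_c ≈ 6.65 mg/L

t_c = [1/(k_2−k_1)] ln[(k_2/k_1)(1 − D₀(k_2−k_1)/(k_1 L₀))]
= [1/(1.82−0.402)] ln[(1.82/0.402)(1 − 0.792×1.418/(0.402×45.4))]
= (1/1.418) ln[4.527 × 0.9385] = 0.7052 × ln(4.249) = 0.7052 × 1.447 = 1.020 d.
L(t_c) = L₀ e^(−k_1 t_c) = 45.4 × 0.6636 = 30.13 mg/L, and at the critical point k_2 D_c = k_1 L, so D_c = (0.402/1.82) × 30.13 = 6.654 mg/L.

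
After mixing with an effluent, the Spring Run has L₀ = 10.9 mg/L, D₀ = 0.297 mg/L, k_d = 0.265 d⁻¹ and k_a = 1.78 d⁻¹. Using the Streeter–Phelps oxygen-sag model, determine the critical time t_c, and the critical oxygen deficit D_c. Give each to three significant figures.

With k_a/k_d = 6.717 and 1 − D₀(k_a−k_d)/(k_d L₀) = 0.8442,
t_c = ln(6.717 × 0.8442) / (1.78 − 0.265) = ln(5.671) / 1.515 = 1.735/1.515 = 1.145 d.
D_c = (k_d/k_a) L₀ e^(−k_d t_c) = (0.265/1.78) × 10.9 × e^(−0.265×1.145) = 0.1489 × 10.9 × 0.7382 = 1.198 mg/L.

t_c ≈ 1.15 d; D_c ≈ 1.20 mg/L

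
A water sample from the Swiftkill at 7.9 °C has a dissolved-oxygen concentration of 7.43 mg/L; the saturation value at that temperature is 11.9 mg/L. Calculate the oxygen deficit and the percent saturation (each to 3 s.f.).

D = C_s − C = 11.9 − 7.43 = 4.47 mg/L.
% saturation = 7.43/11.9 × 100 = 62.4 %.

D ≈ 4.47 mg/L; 62.4 % saturation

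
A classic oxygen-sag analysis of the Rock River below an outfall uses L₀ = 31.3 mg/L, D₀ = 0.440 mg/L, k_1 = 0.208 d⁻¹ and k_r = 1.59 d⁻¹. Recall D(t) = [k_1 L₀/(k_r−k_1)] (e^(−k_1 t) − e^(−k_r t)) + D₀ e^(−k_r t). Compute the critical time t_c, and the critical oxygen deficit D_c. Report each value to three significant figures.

t_c ≈ 1.40 d; D_c ≈ 3.06 mg/L

At the critical point dD/dt = 0, so k_1 L₀ e^(−k_1 t) = k_r D. Substituting D(t) from the Streeter–Phelps equation and solving for t gives
t_c = ln[(k_r/k_1)(1 − D₀(k_r−k_1)/(k_1 L₀))] / (k_r−k_1).
Here k_r−k_1 = 1.382 d⁻¹ and 1 − D₀(k_r−k_1)/(k_1 L₀) = 1 − 0.440×1.382/(0.208×31.3) = 0.9066, so
t_c = ln(7.644 × 0.9066) / 1.382 = 1.936 / 1.382 = 1.401 d.
L(t_c) = L₀ e^(−k_1 t_c) = 31.3 × 0.7472 = 23.39 mg/L, and at the critical point k_r D_c = k_1 L, so D_c = (0.208/1.59) × 23.39 = 3.060 mg/L.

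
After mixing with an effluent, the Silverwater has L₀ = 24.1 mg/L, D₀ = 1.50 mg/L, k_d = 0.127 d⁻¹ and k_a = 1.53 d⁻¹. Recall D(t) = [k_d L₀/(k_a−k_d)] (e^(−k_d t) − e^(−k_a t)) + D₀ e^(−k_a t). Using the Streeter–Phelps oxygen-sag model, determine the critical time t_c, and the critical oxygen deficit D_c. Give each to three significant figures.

At the critical point dD/dt = 0, so k_d L₀ e^(−k_d t) = k_a D. Substituting D(t) from the Streeter–Phelps equation and solving for t gives
t_c = ln[(k_a/k_d)(1 − D₀(k_a−k_d)/(k_d L₀))] / (k_a−k_d).
Here k_a−k_d = 1.403 d⁻¹ and 1 − D₀(k_a−k_d)/(k_d L₀) = 1 − 1.50×1.403/(0.127×24.1) = 0.3124, so
t_c = ln(12.05 × 0.3124) / 1.403 = 1.325 / 1.403 = 0.9447 d.
D_c = (k_d/k_a) L₀ e^(−k_d t_c) = (0.127/1.53) × 24.1 × e^(−0.127×0.9447) = 0.08301 × 24.1 × 0.8869 = 1.774 mg/L.

t_c ≈ 0.945 d; D_c ≈ 1.77 mg/L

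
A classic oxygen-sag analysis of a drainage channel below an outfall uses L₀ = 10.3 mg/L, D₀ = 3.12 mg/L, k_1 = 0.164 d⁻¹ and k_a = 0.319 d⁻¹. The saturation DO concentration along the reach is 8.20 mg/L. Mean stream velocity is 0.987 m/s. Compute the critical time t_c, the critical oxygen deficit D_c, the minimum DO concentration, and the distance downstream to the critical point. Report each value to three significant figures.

With k_a/k_1 = 1.945 and 1 − D₀(k_a−k_1)/(k_1 L₀) = 0.7137,
t_c = ln(1.945 × 0.7137) / (0.319 − 0.164) = ln(1.388) / 0.1550 = 0.3280/0.1550 = 2.116 d.
L(t_c) = L₀ e^(−k_1 t_c) = 10.3 × 0.7067 = 7.279 mg/L, and at the critical point k_a D_c = k_1 L, so D_c = (0.164/0.319) × 7.279 = 3.742 mg/L.
Minimum DO = C_s − D_c = 8.20 − 3.742 = 4.458 mg/L.
x_c = v t_c = 0.987 m/s × 2.116 d × 86400 s/d = 180500 m ≈ 180 km.

t_c ≈ 2.12 d; D_c ≈ 3.74 mg/L; min DO ≈ 4.46 mg/L; x_c ≈ 180 km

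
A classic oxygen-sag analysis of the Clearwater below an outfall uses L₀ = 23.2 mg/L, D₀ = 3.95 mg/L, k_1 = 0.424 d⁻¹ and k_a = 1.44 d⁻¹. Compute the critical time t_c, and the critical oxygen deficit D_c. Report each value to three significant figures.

t_c ≈ 0.687 d; D_c ≈ 5.10 mg/L

t_c = [1/(k_a−k_1)] ln[(k_a/k_1)(1 − D₀(k_a−k_1)/(k_1 L₀))]
= [1/(1.44−0.424)] ln[(1.44/0.424)(1 − 3.95×1.016/(0.424×23.2))]
= (1/1.016) ln[3.396 × 0.5920] = 0.9843 × ln(2.011) = 0.9843 × 0.6985 = 0.6875 d.
L(t_c) = L₀ e^(−k_1 t_c) = 23.2 × 0.7472 = 17.33 mg/L, and at the critical point k_a D_c = k_1 L, so D_c = (0.424/1.44) × 17.33 = 5.104 mg/L.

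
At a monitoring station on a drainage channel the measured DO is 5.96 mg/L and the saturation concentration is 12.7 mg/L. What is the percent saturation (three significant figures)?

46.9 % saturation

% saturation = C/C_s × 100 = 5.96/12.7 × 100 = 46.9 %.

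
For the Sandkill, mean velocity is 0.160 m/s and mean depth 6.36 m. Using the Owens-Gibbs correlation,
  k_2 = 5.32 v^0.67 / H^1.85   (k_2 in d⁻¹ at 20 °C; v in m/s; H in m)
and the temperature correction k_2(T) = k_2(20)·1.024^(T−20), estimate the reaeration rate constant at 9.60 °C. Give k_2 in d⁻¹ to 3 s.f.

k_2(20) = 5.32 × 0.160^0.67 / 6.36^1.85 = 5.32 × 0.2929 / 30.65 = 0.05085 d⁻¹.
k_2(9.60) = 0.05085 × 1.024^(9.60−20) = 0.05085 × 0.7814 = 0.03973 d⁻¹.

k_2 ≈ 0.0397 d⁻¹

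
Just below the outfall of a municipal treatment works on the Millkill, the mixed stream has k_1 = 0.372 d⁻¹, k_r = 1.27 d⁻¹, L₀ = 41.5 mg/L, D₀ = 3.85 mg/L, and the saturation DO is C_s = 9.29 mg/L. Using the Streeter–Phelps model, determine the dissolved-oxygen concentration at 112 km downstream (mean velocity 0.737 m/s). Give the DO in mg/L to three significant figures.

DO ≈ 1.78 mg/L

Travel time t = x/v = 112 km / (0.737 m/s) = 112000 m / 0.737 m/s = 152000 s = 1.759 d.
k_1 L₀/(k_r−k_1) = 0.372×41.5/(1.27−0.372) = 15.44/0.8980 = 17.19 mg/L.
e^(−k_1 t) = e^(−0.372×1.759) = 0.5198; e^(−k_r t) = e^(−1.27×1.759) = 0.1071.
D = 17.19 × (0.5198 − 0.1071) + 3.85 × 0.1071 = 7.095 + 0.4124 = 7.507 mg/L.
DO = C_s − D = 9.29 − 7.507 = 1.783 mg/L.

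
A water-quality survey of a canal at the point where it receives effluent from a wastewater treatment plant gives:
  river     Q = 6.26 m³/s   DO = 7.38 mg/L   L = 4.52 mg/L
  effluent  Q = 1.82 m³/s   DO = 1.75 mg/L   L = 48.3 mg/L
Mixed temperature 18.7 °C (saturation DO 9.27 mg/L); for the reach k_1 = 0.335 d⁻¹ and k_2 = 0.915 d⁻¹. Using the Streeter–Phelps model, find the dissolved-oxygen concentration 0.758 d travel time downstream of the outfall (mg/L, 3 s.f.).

DO ≈ 5.40 mg/L

Mixed DO = (6.26×7.38 + 1.82×1.75)/(6.26+1.82) = 49.38/8.080 = 6.112 mg/L.
Mixed L₀ = (6.26×4.52 + 1.82×48.3)/(8.080) = 116.2/8.080 = 14.38 mg/L.
Initial deficit D₀ = C_s − DO₀ = 9.27 − 6.112 = 3.158 mg/L.
D(0.758) = [0.335×14.38/(0.915−0.335)](e^(−0.335×0.758) − e^(−0.915×0.758)) + 3.158 e^(−0.915×0.758)
= 8.306 × (0.7757 − 0.4998) + 3.158 × 0.4998 = 3.871 mg/L.
DO = 9.27 − 3.871 = 5.399 mg/L.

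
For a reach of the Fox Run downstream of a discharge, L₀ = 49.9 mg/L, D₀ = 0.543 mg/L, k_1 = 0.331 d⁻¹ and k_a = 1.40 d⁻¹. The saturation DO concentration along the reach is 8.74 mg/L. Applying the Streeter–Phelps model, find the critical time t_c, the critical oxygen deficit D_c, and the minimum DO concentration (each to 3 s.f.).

With k_a/k_1 = 4.230 and 1 − D₀(k_a−k_1)/(k_1 L₀) = 0.9649,
t_c = ln(4.230 × 0.9649) / (1.40 − 0.331) = ln(4.081) / 1.069 = 1.406/1.069 = 1.316 d.
L(t_c) = L₀ e^(−k_1 t_c) = 49.9 × 0.6470 = 32.28 mg/L, and at the critical point k_a D_c = k_1 L, so D_c = (0.331/1.40) × 32.28 = 7.633 mg/L.
Minimum DO = C_s − D_c = 8.74 − 7.633 = 1.107 mg/L.

t_c ≈ 1.32 d; D_c ≈ 7.63 mg/L; min DO ≈ 1.11 mg/L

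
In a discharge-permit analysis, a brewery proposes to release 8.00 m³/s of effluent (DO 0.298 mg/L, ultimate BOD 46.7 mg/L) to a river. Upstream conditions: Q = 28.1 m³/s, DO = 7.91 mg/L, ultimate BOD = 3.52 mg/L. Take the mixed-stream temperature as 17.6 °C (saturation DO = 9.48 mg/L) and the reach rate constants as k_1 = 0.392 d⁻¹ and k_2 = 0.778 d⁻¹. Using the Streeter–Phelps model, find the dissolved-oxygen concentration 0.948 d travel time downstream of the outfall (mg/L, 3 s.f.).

Mixed DO = (28.1×7.91 + 8.00×0.298)/(28.1+8.00) = 224.7/36.10 = 6.223 mg/L.
Mixed L₀ = (28.1×3.52 + 8.00×46.7)/(36.10) = 472.5/36.10 = 13.09 mg/L.
Initial deficit D₀ = C_s − DO₀ = 9.48 − 6.223 = 3.257 mg/L.
D(0.948) = [0.392×13.09/(0.778−0.392)](e^(−0.392×0.948) − e^(−0.778×0.948)) + 3.257 e^(−0.778×0.948)
= 13.29 × (0.6896 − 0.4783) + 3.257 × 0.4783 = 4.367 mg/L.
DO = 9.48 − 4.367 = 5.113 mg/L.

DO ≈ 5.11 mg/L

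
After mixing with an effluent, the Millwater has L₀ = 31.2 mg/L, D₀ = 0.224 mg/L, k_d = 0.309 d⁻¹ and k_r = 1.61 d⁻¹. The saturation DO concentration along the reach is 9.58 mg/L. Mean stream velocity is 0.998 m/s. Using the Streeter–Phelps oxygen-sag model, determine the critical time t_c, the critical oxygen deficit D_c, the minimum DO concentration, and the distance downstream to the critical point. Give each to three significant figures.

t_c ≈ 1.25 d; D_c ≈ 4.08 mg/L; min DO ≈ 5.50 mg/L; x_c ≈ 107 km

t_c = [1/(k_r−k_d)] ln[(k_r/k_d)(1 − D₀(k_r−k_d)/(k_d L₀))]
= [1/(1.61−0.309)] ln[(1.61/0.309)(1 − 0.224×1.301/(0.309×31.2))]
= (1/1.301) ln[5.210 × 0.9698] = 0.7686 × ln(5.053) = 0.7686 × 1.620 = 1.245 d.
D_c = (k_d/k_r) L₀ e^(−k_d t_c) = (0.309/1.61) × 31.2 × e^(−0.309×1.245) = 0.1919 × 31.2 × 0.6806 = 4.076 mg/L.
Minimum DO = C_s − D_c = 9.58 − 4.076 = 5.504 mg/L.
x_c = v t_c = 0.998 m/s × 1.245 d × 86400 s/d = 107400 m ≈ 107 km.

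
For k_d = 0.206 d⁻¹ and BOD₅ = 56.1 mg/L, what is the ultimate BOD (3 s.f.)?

L₀ ≈ 87.2 mg/L

BOD₅ = L₀(1 − e^(−5k_d)) ⇒ L₀ = BOD₅ / (1 − e^(−5×0.206))
= 56.1 / (1 − 0.3570) = 56.1 / 0.6430 = 87.25 mg/L.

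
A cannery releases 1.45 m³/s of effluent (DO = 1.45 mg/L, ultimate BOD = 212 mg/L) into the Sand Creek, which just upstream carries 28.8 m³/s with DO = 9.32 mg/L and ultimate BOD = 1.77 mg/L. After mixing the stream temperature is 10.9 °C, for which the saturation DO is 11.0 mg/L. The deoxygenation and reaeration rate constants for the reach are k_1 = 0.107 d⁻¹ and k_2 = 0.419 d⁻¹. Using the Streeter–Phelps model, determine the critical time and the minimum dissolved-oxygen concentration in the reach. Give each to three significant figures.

t_c ≈ 2.11 d; minimum DO ≈ 8.59 mg/L

Mixed DO = (28.8×9.32 + 1.45×1.45)/(28.8+1.45) = 270.5/30.25 = 8.943 mg/L.
Mixed L₀ = (28.8×1.77 + 1.45×212)/(30.25) = 358.4/30.25 = 11.85 mg/L.
Initial deficit D₀ = C_s − DO₀ = 11.0 − 8.943 = 2.057 mg/L.
t_c = (1/0.3120) ln[(0.419/0.107)(1 − 2.057×0.3120/(0.107×11.85))] = 3.205 × ln(1.933) = 2.113 d.
D_c = (0.107/0.419) × 11.85 × e^(−0.107×2.113) = 0.2554 × 11.85 × 0.7977 = 2.413 mg/L.
Minimum DO = 11.0 − 2.413 = 8.587 mg/L.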